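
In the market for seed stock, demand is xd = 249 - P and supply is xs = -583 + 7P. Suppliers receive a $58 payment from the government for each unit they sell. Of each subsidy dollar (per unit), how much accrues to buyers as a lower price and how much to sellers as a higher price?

Pre-subsidy: 249 - P = -583 + 7P gives P* = 104, x* = 145.
With the subsidy, sellers receive Ps = Pb + 58 for each unit, where Pb is the price buyers pay.
Supply in terms of Pb becomes xs = -583 + 7(Pb + 58) = -177 + 7Pb. Setting this equal to demand: 249 - Pb = -177 + 7Pb, so Pb = 53.25.
Sellers receive Ps = 53.25 + 58 = 111.25; x' = 249 − 1·53.25 = 195.75.
Buyers' price falls by P* − Pb = 104 − 53.25 = 50.75; sellers' price rises by Ps − P* = 111.25 − 104 = 7.25.

Buyers gain $50.75 per unit; sellers gain $7.25 per unit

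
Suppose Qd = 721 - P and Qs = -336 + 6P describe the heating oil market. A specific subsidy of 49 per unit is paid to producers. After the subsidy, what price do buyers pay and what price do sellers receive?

Buyers pay 109; sellers receive 158

Pre-subsidy: 721 - P = -336 + 6P gives P* = 151, Q* = 570.
With the subsidy, sellers receive Ps = Pb + 49 for each unit, where Pb is the price buyers pay.
Supply in terms of Pb becomes Qs = -336 + 6(Pb + 49) = -42 + 6Pb. Setting this equal to demand: 721 - Pb = -42 + 6Pb, so Pb = 109.
Sellers receive Ps = 109 + 49 = 158; Q' = 721 − 1·109 = 612.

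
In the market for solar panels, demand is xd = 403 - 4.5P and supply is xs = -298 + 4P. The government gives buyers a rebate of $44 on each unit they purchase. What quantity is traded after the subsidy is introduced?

x' = 2126/17

Pre-subsidy: 403 - 4.5P = -298 + 4P gives P* = 1402/17, x* = 542/17.
With the rebate, buyers effectively pay Pb = Ps − 44, where Ps is the price sellers receive.
Demand in terms of Ps becomes xd = 403 − 4.5(Ps − 44) = 601 - 4.5Ps. Setting this equal to supply: 601 - 4.5Ps = -298 + 4Ps, so Ps = 1798/17.
Buyers pay Pb = 1798/17 − 44 = 1050/17; x' = -298 + 4·(1798/17) = 2126/17.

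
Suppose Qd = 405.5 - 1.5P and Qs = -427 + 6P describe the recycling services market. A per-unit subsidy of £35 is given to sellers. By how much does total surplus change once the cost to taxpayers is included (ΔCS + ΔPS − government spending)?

Pre-subsidy: 405.5 - 1.5P = -427 + 6P gives P* = 111, Q* = 239.
With the subsidy, sellers receive Ps = Pb + 35 for each unit, where Pb is the price buyers pay.
Supply in terms of Pb becomes Qs = -427 + 6(Pb + 35) = -217 + 6Pb. Setting this equal to demand: 405.5 - 1.5Pb = -217 + 6Pb, so Pb = 83.
Sellers receive Ps = 83 + 35 = 118; Q' = 405.5 − 1.5·83 = 281.
ΔCS = ½(239 + 281)(111 − 83) = 7280; ΔPS = ½(239 + 281)(118 − 111) = 1820.
Government spending = 35 × 281 = 9835.
Net change = 7280 + 1820 − 9835 = -735. The loss equals the DWL triangle ½·35·42.

Net change in total surplus = -£735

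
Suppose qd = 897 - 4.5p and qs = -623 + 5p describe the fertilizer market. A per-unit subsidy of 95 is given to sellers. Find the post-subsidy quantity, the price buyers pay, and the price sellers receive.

Pre-subsidy: 897 - 4.5p = -623 + 5p gives p* = 160, q* = 177.
With the subsidy, sellers receive ps = pb + 95 for each unit, where pb is the price buyers pay.
Supply in terms of pb becomes qs = -623 + 5(pb + 95) = -148 + 5pb. Setting this equal to demand: 897 - 4.5pb = -148 + 5pb, so pb = 110.
Sellers receive ps = 110 + 95 = 205; q' = 897 − 4.5·110 = 402.

q' = 402; buyers pay 110; sellers receive 205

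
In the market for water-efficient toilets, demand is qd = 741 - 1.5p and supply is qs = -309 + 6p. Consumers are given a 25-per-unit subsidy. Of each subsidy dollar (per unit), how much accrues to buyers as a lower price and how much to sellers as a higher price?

Buyers gain 20 per unit; sellers gain 5 per unit

Pre-subsidy: 741 - 1.5p = -309 + 6p gives p* = 140, q* = 531.
With the rebate, buyers effectively pay pb = ps − 25, where ps is the price sellers receive.
Demand in terms of ps becomes qd = 741 − 1.5(ps − 25) = 778.5 - 1.5ps. Setting this equal to supply: 778.5 - 1.5ps = -309 + 6ps, so ps = 145.
Buyers pay pb = 145 − 25 = 120; q' = -309 + 6·145 = 561.
Buyers' price falls by p* − pb = 140 − 120 = 20; sellers' price rises by ps − p* = 145 − 140 = 5.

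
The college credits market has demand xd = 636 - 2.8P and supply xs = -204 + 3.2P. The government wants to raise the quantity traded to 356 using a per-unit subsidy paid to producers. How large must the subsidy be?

At x = 356, invert demand for the buyer price: Pb = (636 − 356)/2.8 = 100; invert supply for the seller price: Ps = (356 − (-204))/3.2 = 175.
The subsidy must fill the gap: s = Ps − Pb = 175 − 100 = 75.

Required subsidy s = 75 per unit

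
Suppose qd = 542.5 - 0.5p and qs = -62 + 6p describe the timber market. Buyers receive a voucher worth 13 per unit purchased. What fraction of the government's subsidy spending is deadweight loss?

Pre-subsidy: 542.5 - 0.5p = -62 + 6p gives p* = 93, q* = 496.
With the rebate, buyers effectively pay pb = ps − 13, where ps is the price sellers receive.
Demand in terms of ps becomes qd = 542.5 − 0.5(ps − 13) = 549 - 0.5ps. Setting this equal to supply: 549 - 0.5ps = -62 + 6ps, so ps = 94.
Buyers pay pb = 94 − 13 = 81; q' = -62 + 6·94 = 502.
ΔCS = ½(496 + 502)(93 − 81) = 5988; ΔPS = ½(496 + 502)(94 − 93) = 499.
Government spending = 13 × 502 = 6526.
DWL = ½ × 13 × (502 − 496) = 39; fraction = 39 / 6526 = 3/502.

DWL / government spending = 3/502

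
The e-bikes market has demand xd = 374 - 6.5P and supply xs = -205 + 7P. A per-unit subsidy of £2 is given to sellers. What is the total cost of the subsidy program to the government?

Pre-subsidy: 374 - 6.5P = -205 + 7P gives P* = 386/9, x* = 857/9.
With the subsidy, sellers receive Ps = Pb + 2 for each unit, where Pb is the price buyers pay.
Supply in terms of Pb becomes xs = -205 + 7(Pb + 2) = -191 + 7Pb. Setting this equal to demand: 374 - 6.5Pb = -191 + 7Pb, so Pb = 1130/27.
Sellers receive Ps = 1130/27 + 2 = 1184/27; x' = 374 − 6.5·(1130/27) = 2753/27.
Government outlay = subsidy × quantity = 2 × 2753/27 = 5506/27.

Government cost = 5506/27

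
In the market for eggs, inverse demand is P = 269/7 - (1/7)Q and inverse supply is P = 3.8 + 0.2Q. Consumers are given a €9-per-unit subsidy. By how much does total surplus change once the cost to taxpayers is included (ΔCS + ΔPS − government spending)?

Net change in total surplus = -€118.125

Pre-subsidy: 269/7 - (1/7)Q = 3.8 + 0.2Q gives Q* = 101 and P* = 24.
With the rebate, buyers effectively pay Pb = Ps − 9, where Ps is the price sellers receive.
On the curves, Pb = 269/7 - (1/7)Q and Ps = 3.8 + 0.2Q; the wedge Ps − Pb = 9 gives 3.8 + 0.2Q − (269/7 - (1/7)Q) = 9, so Q' = 127.25.
Then Pb = 269/7 − (1/7)·127.25 = 20.25 and Ps = 3.8 + 0.2·127.25 = 29.25.
ΔCS = ½(101 + 127.25)(24 − 20.25) = 427.96875; ΔPS = ½(101 + 127.25)(29.25 − 24) = 599.15625.
Government spending = 9 × 127.25 = 1145.25.
Net change = 427.96875 + 599.15625 − 1145.25 = -118.125. The loss equals the DWL triangle ½·9·26.25.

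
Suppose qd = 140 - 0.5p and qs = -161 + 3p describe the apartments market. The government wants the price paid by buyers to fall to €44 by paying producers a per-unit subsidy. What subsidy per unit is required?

At a buyer price of 44, quantity demanded is 140 − 0.5·44 = 118.
Sellers supply 118 only when they receive ps with -161 + 3·ps = 118, i.e. ps = 93.
s = ps − pb = 93 − 44 = 49.

Required subsidy s = €49 per unit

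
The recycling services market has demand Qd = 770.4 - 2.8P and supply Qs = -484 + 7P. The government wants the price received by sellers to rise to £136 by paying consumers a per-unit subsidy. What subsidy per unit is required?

Required subsidy s = £28 per unit

At a seller price of 136, quantity supplied is -484 + 7·136 = 468.
Buyers absorb 468 only when they pay Pb with 770.4 − 2.8·Pb = 468, i.e. Pb = 108.
s = Ps − Pb = 136 − 108 = 28.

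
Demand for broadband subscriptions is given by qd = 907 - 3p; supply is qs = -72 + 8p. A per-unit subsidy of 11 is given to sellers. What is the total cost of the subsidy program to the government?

Government cost = 7304

Pre-subsidy: 907 - 3p = -72 + 8p gives p* = 89, q* = 640.
With the subsidy, sellers receive ps = pb + 11 for each unit, where pb is the price buyers pay.
Supply in terms of pb becomes qs = -72 + 8(pb + 11) = 16 + 8pb. Setting this equal to demand: 907 - 3pb = 16 + 8pb, so pb = 81.
Sellers receive ps = 81 + 11 = 92; q' = 907 − 3·81 = 664.
Government outlay = subsidy × quantity = 11 × 664 = 7304.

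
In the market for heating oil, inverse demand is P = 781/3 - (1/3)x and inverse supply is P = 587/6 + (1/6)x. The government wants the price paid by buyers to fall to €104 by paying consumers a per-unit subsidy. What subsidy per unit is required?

At a buyer price of 104, quantity demanded is 781 − 3·104 = 469.
Sellers supply 469 only when they receive Ps = 587/6 + (1/6)·469 = 176.
s = Ps − Pb = 176 − 104 = 72.

Required subsidy s = €72 per unit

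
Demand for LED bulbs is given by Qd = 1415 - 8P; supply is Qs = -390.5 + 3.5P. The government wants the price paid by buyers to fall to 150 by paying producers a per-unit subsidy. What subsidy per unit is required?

At a buyer price of 150, quantity demanded is 1415 − 8·150 = 215.
Sellers supply 215 only when they receive Ps with -390.5 + 3.5·Ps = 215, i.e. Ps = 173.
s = Ps − Pb = 173 − 150 = 23.

Required subsidy s = 23 per unit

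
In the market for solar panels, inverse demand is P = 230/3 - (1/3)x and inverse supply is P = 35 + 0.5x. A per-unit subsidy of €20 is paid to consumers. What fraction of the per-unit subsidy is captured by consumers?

Consumer share = 0.4

Pre-subsidy: 230/3 - (1/3)x = 35 + 0.5x gives x* = 50 and P* = 60.
With the rebate, buyers effectively pay Pb = Ps − 20, where Ps is the price sellers receive.
On the curves, Pb = 230/3 - (1/3)x and Ps = 35 + 0.5x; the wedge Ps − Pb = 20 gives 35 + 0.5x − (230/3 - (1/3)x) = 20, so x' = 74.
Then Pb = 230/3 − (1/3)·74 = 52 and Ps = 35 + 0.5·74 = 72.
Buyers' price falls by P* − Pb = 60 − 52 = 8; sellers' price rises by Ps − P* = 72 − 60 = 12.
So consumers capture 8/20 = 0.4 of each unit of subsidy.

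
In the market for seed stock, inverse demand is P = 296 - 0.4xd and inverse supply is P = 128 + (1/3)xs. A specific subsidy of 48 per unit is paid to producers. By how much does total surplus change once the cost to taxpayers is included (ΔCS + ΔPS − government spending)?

Net change in total surplus = -17280/11

Pre-subsidy: 296 - 0.4x = 128 + (1/3)x gives x* = 2520/11 and P* = 2248/11.
With the subsidy, sellers receive Ps = Pb + 48 for each unit, where Pb is the price buyers pay.
On the curves, Pb = 296 - 0.4x and Ps = 128 + (1/3)x; the wedge Ps − Pb = 48 gives 128 + (1/3)x − (296 - 0.4x) = 48, so x' = 3240/11.
Then Pb = 296 − 0.4·(3240/11) = 1960/11 and Ps = 128 + (1/3)·(3240/11) = 2488/11.
ΔCS = ½(2520/11 + 3240/11)(2248/11 − 1960/11) = 829440/121; ΔPS = ½(2520/11 + 3240/11)(2488/11 − 2248/11) = 691200/121.
Government spending = 48 × 3240/11 = 155520/11.
Net change = 829440/121 + 691200/121 − 155520/11 = -17280/11. The loss equals the DWL triangle ½·48·720/11.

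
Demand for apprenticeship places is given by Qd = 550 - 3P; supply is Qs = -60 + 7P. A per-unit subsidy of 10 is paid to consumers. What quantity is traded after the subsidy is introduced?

Q' = 388

Pre-subsidy: 550 - 3P = -60 + 7P gives P* = 61, Q* = 367.
With the rebate, buyers effectively pay Pb = Ps − 10, where Ps is the price sellers receive.
Demand in terms of Ps becomes Qd = 550 − 3(Ps − 10) = 580 - 3Ps. Setting this equal to supply: 580 - 3Ps = -60 + 7Ps, so Ps = 64.
Buyers pay Pb = 64 − 10 = 54; Q' = -60 + 7·64 = 388.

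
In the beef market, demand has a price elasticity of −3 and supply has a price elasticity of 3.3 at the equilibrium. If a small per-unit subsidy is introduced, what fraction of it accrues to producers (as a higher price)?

Producer share = 10/21

For a small subsidy around the equilibrium, the benefit split depends on the relative slopes, which at a point are proportional to the elasticities.
Buyer share = εs/(εs + |εd|) = 3.3/(3.3 + 3) = 11/21; seller share = |εd|/(εs + |εd|) = 10/21.
So producers capture 10/21 of the subsidy.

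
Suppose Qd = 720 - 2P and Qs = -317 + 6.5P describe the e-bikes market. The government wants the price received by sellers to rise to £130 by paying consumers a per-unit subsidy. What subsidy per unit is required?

At a seller price of 130, quantity supplied is -317 + 6.5·130 = 528.
Buyers absorb 528 only when they pay Pb with 720 − 2·Pb = 528, i.e. Pb = 96.
s = Ps − Pb = 130 − 96 = 34.

Required subsidy s = £34 per unit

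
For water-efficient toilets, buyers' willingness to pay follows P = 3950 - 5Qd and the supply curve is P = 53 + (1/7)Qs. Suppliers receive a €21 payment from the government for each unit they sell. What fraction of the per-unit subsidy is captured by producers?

Producer share = 1/36

Pre-subsidy: 3950 - 5Q = 53 + (1/7)Q gives Q* = 757.75 and P* = 161.25.
With the subsidy, sellers receive Ps = Pb + 21 for each unit, where Pb is the price buyers pay.
On the curves, Pb = 3950 - 5Q and Ps = 53 + (1/7)Q; the wedge Ps − Pb = 21 gives 53 + (1/7)Q − (3950 - 5Q) = 21, so Q' = 4571/6.
Then Pb = 3950 − 5·(4571/6) = 845/6 and Ps = 53 + (1/7)·(4571/6) = 971/6.
Buyers' price falls by P* − Pb = 161.25 − 845/6 = 245/12; sellers' price rises by Ps − P* = 971/6 − 161.25 = 7/12.
So producers capture (7/12)/21 = 1/36 of each unit of subsidy.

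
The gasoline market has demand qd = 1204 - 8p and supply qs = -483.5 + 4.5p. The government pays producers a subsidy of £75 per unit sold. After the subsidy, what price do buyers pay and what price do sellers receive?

Buyers pay £108; sellers receive £183

Pre-subsidy: 1204 - 8p = -483.5 + 4.5p gives p* = 135, q* = 124.
With the subsidy, sellers receive ps = pb + 75 for each unit, where pb is the price buyers pay.
Supply in terms of pb becomes qs = -483.5 + 4.5(pb + 75) = -146 + 4.5pb. Setting this equal to demand: 1204 - 8pb = -146 + 4.5pb, so pb = 108.
Sellers receive ps = 108 + 75 = 183; q' = 1204 − 8·108 = 340.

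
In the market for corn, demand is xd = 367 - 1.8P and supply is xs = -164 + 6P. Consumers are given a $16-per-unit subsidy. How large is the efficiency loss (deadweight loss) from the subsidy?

Pre-subsidy: 367 - 1.8P = -164 + 6P gives P* = 885/13, x* = 3178/13.
With the rebate, buyers effectively pay Pb = Ps − 16, where Ps is the price sellers receive.
Demand in terms of Ps becomes xd = 367 − 1.8(Ps − 16) = 395.8 - 1.8Ps. Setting this equal to supply: 395.8 - 1.8Ps = -164 + 6Ps, so Ps = 933/13.
Buyers pay Pb = 933/13 − 16 = 725/13; x' = -164 + 6·(933/13) = 3466/13.
The subsidy expands output by 3466/13 − 3178/13 = 288/13 past the efficient level; on those units the gap between marginal cost and willingness to pay runs from 0 up to 16.
DWL = ½ × 16 × 288/13 = 2304/13.

Deadweight loss = 2304/13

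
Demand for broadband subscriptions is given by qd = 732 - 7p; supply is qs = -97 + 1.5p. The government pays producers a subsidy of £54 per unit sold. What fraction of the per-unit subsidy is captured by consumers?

Consumer share = 3/17

Pre-subsidy: 732 - 7p = -97 + 1.5p gives p* = 1658/17, q* = 838/17.
With the subsidy, sellers receive ps = pb + 54 for each unit, where pb is the price buyers pay.
Supply in terms of pb becomes qs = -97 + 1.5(pb + 54) = -16 + 1.5pb. Setting this equal to demand: 732 - 7pb = -16 + 1.5pb, so pb = 88.
Sellers receive ps = 88 + 54 = 142; q' = 732 − 7·88 = 116.
Buyers' price falls by p* − pb = 1658/17 − 88 = 162/17; sellers' price rises by ps − p* = 142 − 1658/17 = 756/17.
So consumers capture (162/17)/54 = 3/17 of each unit of subsidy.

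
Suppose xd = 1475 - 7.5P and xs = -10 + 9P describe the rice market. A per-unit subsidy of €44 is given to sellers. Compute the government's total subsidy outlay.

Pre-subsidy: 1475 - 7.5P = -10 + 9P gives P* = 90, x* = 800.
With the subsidy, sellers receive Ps = Pb + 44 for each unit, where Pb is the price buyers pay.
Supply in terms of Pb becomes xs = -10 + 9(Pb + 44) = 386 + 9Pb. Setting this equal to demand: 1475 - 7.5Pb = 386 + 9Pb, so Pb = 66.
Sellers receive Ps = 66 + 44 = 110; x' = 1475 − 7.5·66 = 980.
Government outlay = subsidy × quantity = 44 × 980 = 43120.

Government cost = €43120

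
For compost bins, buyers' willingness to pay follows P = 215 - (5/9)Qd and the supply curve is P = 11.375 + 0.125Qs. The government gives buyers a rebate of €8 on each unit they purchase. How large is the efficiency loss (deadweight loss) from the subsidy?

Pre-subsidy: 215 - (5/9)Q = 11.375 + 0.125Q gives Q* = 14661/49 and P* = 2390/49.
With the rebate, buyers effectively pay Pb = Ps − 8, where Ps is the price sellers receive.
On the curves, Pb = 215 - (5/9)Q and Ps = 11.375 + 0.125Q; the wedge Ps − Pb = 8 gives 11.375 + 0.125Q − (215 - (5/9)Q) = 8, so Q' = 15237/49.
Then Pb = 215 − (5/9)·(15237/49) = 2070/49 and Ps = 11.375 + 0.125·(15237/49) = 2462/49.
The subsidy expands output by 15237/49 − 14661/49 = 576/49 past the efficient level; on those units the gap between marginal cost and willingness to pay runs from 0 up to 8.
DWL = ½ × 8 × 576/49 = 2304/49.

Deadweight loss = 2304/49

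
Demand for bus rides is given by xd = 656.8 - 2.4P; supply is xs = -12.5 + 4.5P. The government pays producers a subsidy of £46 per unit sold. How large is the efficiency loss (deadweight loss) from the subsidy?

Pre-subsidy: 656.8 - 2.4P = -12.5 + 4.5P gives P* = 97, x* = 424.
With the subsidy, sellers receive Ps = Pb + 46 for each unit, where Pb is the price buyers pay.
Supply in terms of Pb becomes xs = -12.5 + 4.5(Pb + 46) = 194.5 + 4.5Pb. Setting this equal to demand: 656.8 - 2.4Pb = 194.5 + 4.5Pb, so Pb = 67.
Sellers receive Ps = 67 + 46 = 113; x' = 656.8 − 2.4·67 = 496.
The subsidy expands output by 496 − 424 = 72 past the efficient level; on those units the gap between marginal cost and willingness to pay runs from 0 up to 46.
DWL = ½ × 46 × 72 = 1656.

Deadweight loss = £1656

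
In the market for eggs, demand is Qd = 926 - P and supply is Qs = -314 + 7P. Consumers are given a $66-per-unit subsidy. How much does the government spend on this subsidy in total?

Pre-subsidy: 926 - P = -314 + 7P gives P* = 155, Q* = 771.
With the rebate, buyers effectively pay Pb = Ps − 66, where Ps is the price sellers receive.
Demand in terms of Ps becomes Qd = 926 − 1(Ps − 66) = 992 - Ps. Setting this equal to supply: 992 - Ps = -314 + 7Ps, so Ps = 163.25.
Buyers pay Pb = 163.25 − 66 = 97.25; Q' = -314 + 7·163.25 = 828.75.
Government outlay = subsidy × quantity = 66 × 828.75 = 54697.5.

Government cost = $54697.5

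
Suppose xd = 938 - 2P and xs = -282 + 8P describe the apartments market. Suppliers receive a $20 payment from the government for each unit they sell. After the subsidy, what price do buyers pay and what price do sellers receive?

Pre-subsidy: 938 - 2P = -282 + 8P gives P* = 122, x* = 694.
With the subsidy, sellers receive Ps = Pb + 20 for each unit, where Pb is the price buyers pay.
Supply in terms of Pb becomes xs = -282 + 8(Pb + 20) = -122 + 8Pb. Setting this equal to demand: 938 - 2Pb = -122 + 8Pb, so Pb = 106.
Sellers receive Ps = 106 + 20 = 126; x' = 938 − 2·106 = 726.

Buyers pay $106; sellers receive $126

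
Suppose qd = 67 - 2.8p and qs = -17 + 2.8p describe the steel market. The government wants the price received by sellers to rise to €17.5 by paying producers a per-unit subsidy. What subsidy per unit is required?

At a seller price of 17.5, quantity supplied is -17 + 2.8·17.5 = 32.
Buyers absorb 32 only when they pay pb with 67 − 2.8·pb = 32, i.e. pb = 12.5.
s = ps − pb = 17.5 − 12.5 = 5.

Required subsidy s = €5 per unit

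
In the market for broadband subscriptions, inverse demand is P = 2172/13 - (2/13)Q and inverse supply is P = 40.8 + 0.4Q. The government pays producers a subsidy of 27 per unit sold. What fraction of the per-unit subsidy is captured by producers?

Pre-subsidy: 2172/13 - (2/13)Q = 40.8 + 0.4Q gives Q* = 228 and P* = 132.
With the subsidy, sellers receive Ps = Pb + 27 for each unit, where Pb is the price buyers pay.
On the curves, Pb = 2172/13 - (2/13)Q and Ps = 40.8 + 0.4Q; the wedge Ps − Pb = 27 gives 40.8 + 0.4Q − (2172/13 - (2/13)Q) = 27, so Q' = 276.75.
Then Pb = 2172/13 − (2/13)·276.75 = 124.5 and Ps = 40.8 + 0.4·276.75 = 151.5.
Buyers' price falls by P* − Pb = 132 − 124.5 = 7.5; sellers' price rises by Ps − P* = 151.5 − 132 = 19.5.
So producers capture 19.5/27 = 13/18 of each unit of subsidy.

Producer share = 13/18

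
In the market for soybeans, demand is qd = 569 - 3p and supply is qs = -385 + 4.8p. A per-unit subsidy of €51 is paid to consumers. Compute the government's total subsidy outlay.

Pre-subsidy: 569 - 3p = -385 + 4.8p gives p* = 1590/13, q* = 2627/13.
With the rebate, buyers effectively pay pb = ps − 51, where ps is the price sellers receive.
Demand in terms of ps becomes qd = 569 − 3(ps − 51) = 722 - 3ps. Setting this equal to supply: 722 - 3ps = -385 + 4.8ps, so ps = 1845/13.
Buyers pay pb = 1845/13 − 51 = 1182/13; q' = -385 + 4.8·(1845/13) = 3851/13.
Government outlay = subsidy × quantity = 51 × 3851/13 = 196401/13.

Government cost = 196401/13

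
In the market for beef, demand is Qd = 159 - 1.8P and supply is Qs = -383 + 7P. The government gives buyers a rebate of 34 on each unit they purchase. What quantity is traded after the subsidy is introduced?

Q' = 1065/11

Pre-subsidy: 159 - 1.8P = -383 + 7P gives P* = 1355/22, Q* = 1059/22.
With the rebate, buyers effectively pay Pb = Ps − 34, where Ps is the price sellers receive.
Demand in terms of Ps becomes Qd = 159 − 1.8(Ps − 34) = 220.2 - 1.8Ps. Setting this equal to supply: 220.2 - 1.8Ps = -383 + 7Ps, so Ps = 754/11.
Buyers pay Pb = 754/11 − 34 = 380/11; Q' = -383 + 7·(754/11) = 1065/11.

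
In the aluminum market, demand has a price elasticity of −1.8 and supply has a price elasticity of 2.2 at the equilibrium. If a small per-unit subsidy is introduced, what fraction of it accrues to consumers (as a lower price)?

Consumer share = 0.55

For a small subsidy around the equilibrium, the benefit split depends on the relative slopes, which at a point are proportional to the elasticities.
Buyer share = εs/(εs + |εd|) = 2.2/(2.2 + 1.8) = 0.55; seller share = |εd|/(εs + |εd|) = 0.45.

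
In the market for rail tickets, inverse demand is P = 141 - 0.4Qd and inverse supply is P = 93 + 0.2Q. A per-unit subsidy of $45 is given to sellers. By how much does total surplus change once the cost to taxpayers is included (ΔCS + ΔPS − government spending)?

Net change in total surplus = -$1687.5

Pre-subsidy: 141 - 0.4Q = 93 + 0.2Q gives Q* = 80 and P* = 109.
With the subsidy, sellers receive Ps = Pb + 45 for each unit, where Pb is the price buyers pay.
On the curves, Pb = 141 - 0.4Q and Ps = 93 + 0.2Q; the wedge Ps − Pb = 45 gives 93 + 0.2Q − (141 - 0.4Q) = 45, so Q' = 155.
Then Pb = 141 − 0.4·155 = 79 and Ps = 93 + 0.2·155 = 124.
ΔCS = ½(80 + 155)(109 − 79) = 3525; ΔPS = ½(80 + 155)(124 − 109) = 1762.5.
Government spending = 45 × 155 = 6975.
Net change = 3525 + 1762.5 − 6975 = -1687.5. The loss equals the DWL triangle ½·45·75.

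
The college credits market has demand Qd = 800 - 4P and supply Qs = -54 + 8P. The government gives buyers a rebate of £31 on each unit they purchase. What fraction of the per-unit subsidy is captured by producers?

Producer share = 1/3

Pre-subsidy: 800 - 4P = -54 + 8P gives P* = 427/6, Q* = 1546/3.
With the rebate, buyers effectively pay Pb = Ps − 31, where Ps is the price sellers receive.
Demand in terms of Ps becomes Qd = 800 − 4(Ps − 31) = 924 - 4Ps. Setting this equal to supply: 924 - 4Ps = -54 + 8Ps, so Ps = 81.5.
Buyers pay Pb = 81.5 − 31 = 50.5; Q' = -54 + 8·81.5 = 598.
Buyers' price falls by P* − Pb = 427/6 − 50.5 = 62/3; sellers' price rises by Ps − P* = 81.5 − 427/6 = 31/3.
So producers capture (31/3)/31 = 1/3 of each unit of subsidy.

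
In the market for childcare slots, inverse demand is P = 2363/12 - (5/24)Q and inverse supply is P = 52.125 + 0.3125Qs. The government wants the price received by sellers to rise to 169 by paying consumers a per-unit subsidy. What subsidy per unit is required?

Required subsidy s = 50 per unit

At a seller price of 169, quantity supplied is -166.8 + 3.2·169 = 374.
Buyers absorb 374 only when they pay Pb = 2363/12 − (5/24)·374 = 119.
s = Ps − Pb = 169 − 119 = 50.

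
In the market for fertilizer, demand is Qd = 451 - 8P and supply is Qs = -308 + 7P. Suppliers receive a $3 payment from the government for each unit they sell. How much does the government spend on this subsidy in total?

Government cost = $172.2

Pre-subsidy: 451 - 8P = -308 + 7P gives P* = 50.6, Q* = 46.2.
With the subsidy, sellers receive Ps = Pb + 3 for each unit, where Pb is the price buyers pay.
Supply in terms of Pb becomes Qs = -308 + 7(Pb + 3) = -287 + 7Pb. Setting this equal to demand: 451 - 8Pb = -287 + 7Pb, so Pb = 49.2.
Sellers receive Ps = 49.2 + 3 = 52.2; Q' = 451 − 8·49.2 = 57.4.
Government outlay = subsidy × quantity = 3 × 57.4 = 172.2.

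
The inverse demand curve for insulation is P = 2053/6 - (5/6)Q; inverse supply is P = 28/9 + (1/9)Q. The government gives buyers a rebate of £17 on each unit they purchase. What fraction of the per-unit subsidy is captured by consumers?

Pre-subsidy: 2053/6 - (5/6)Q = 28/9 + (1/9)Q gives Q* = 359 and P* = 43.
With the rebate, buyers effectively pay Pb = Ps − 17, where Ps is the price sellers receive.
On the curves, Pb = 2053/6 - (5/6)Q and Ps = 28/9 + (1/9)Q; the wedge Ps − Pb = 17 gives 28/9 + (1/9)Q − (2053/6 - (5/6)Q) = 17, so Q' = 377.
Then Pb = 2053/6 − (5/6)·377 = 28 and Ps = 28/9 + (1/9)·377 = 45.
Buyers' price falls by P* − Pb = 43 − 28 = 15; sellers' price rises by Ps − P* = 45 − 43 = 2.
So consumers capture 15/17 = 15/17 of each unit of subsidy.

Consumer share = 15/17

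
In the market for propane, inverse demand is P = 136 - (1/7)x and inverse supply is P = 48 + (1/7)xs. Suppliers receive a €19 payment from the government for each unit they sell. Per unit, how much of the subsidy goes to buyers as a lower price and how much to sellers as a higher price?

Pre-subsidy: 136 - (1/7)x = 48 + (1/7)x gives x* = 308 and P* = 92.
With the subsidy, sellers receive Ps = Pb + 19 for each unit, where Pb is the price buyers pay.
On the curves, Pb = 136 - (1/7)x and Ps = 48 + (1/7)x; the wedge Ps − Pb = 19 gives 48 + (1/7)x − (136 - (1/7)x) = 19, so x' = 374.5.
Then Pb = 136 − (1/7)·374.5 = 82.5 and Ps = 48 + (1/7)·374.5 = 101.5.
Buyers' price falls by P* − Pb = 92 − 82.5 = 9.5; sellers' price rises by Ps − P* = 101.5 − 92 = 9.5.

Buyers gain €9.5 per unit; sellers gain €9.5 per unit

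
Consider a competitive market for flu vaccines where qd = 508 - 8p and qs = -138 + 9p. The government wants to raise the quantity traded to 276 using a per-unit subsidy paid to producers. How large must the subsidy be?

At q = 276, invert demand for the buyer price: pb = (508 − 276)/8 = 29; invert supply for the seller price: ps = (276 − (-138))/9 = 46.
The subsidy must fill the gap: s = ps − pb = 46 − 29 = 17.

Required subsidy s = 17 per unit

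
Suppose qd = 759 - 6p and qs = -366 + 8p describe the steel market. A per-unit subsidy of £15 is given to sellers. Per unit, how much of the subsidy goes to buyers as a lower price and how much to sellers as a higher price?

Pre-subsidy: 759 - 6p = -366 + 8p gives p* = 1125/14, q* = 1938/7.
With the subsidy, sellers receive ps = pb + 15 for each unit, where pb is the price buyers pay.
Supply in terms of pb becomes qs = -366 + 8(pb + 15) = -246 + 8pb. Setting this equal to demand: 759 - 6pb = -246 + 8pb, so pb = 1005/14.
Sellers receive ps = 1005/14 + 15 = 1215/14; q' = 759 − 6·(1005/14) = 2298/7.
Buyers' price falls by p* − pb = 1125/14 − 1005/14 = 60/7; sellers' price rises by ps − p* = 1215/14 − 1125/14 = 45/7.

Buyers gain 60/7 per unit; sellers gain 45/7 per unit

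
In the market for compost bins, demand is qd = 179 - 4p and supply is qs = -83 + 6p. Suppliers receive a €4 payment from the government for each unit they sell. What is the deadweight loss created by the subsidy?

Deadweight loss = €19.2

Pre-subsidy: 179 - 4p = -83 + 6p gives p* = 26.2, q* = 74.2.
With the subsidy, sellers receive ps = pb + 4 for each unit, where pb is the price buyers pay.
Supply in terms of pb becomes qs = -83 + 6(pb + 4) = -59 + 6pb. Setting this equal to demand: 179 - 4pb = -59 + 6pb, so pb = 23.8.
Sellers receive ps = 23.8 + 4 = 27.8; q' = 179 − 4·23.8 = 83.8.
The subsidy expands output by 83.8 − 74.2 = 9.6 past the efficient level; on those units the gap between marginal cost and willingness to pay runs from 0 up to 4.
DWL = ½ × 4 × 9.6 = 19.2.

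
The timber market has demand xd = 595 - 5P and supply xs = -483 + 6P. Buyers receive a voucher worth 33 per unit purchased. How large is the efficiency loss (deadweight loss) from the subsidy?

Pre-subsidy: 595 - 5P = -483 + 6P gives P* = 98, x* = 105.
With the rebate, buyers effectively pay Pb = Ps − 33, where Ps is the price sellers receive.
Demand in terms of Ps becomes xd = 595 − 5(Ps − 33) = 760 - 5Ps. Setting this equal to supply: 760 - 5Ps = -483 + 6Ps, so Ps = 113.
Buyers pay Pb = 113 − 33 = 80; x' = -483 + 6·113 = 195.
The subsidy expands output by 195 − 105 = 90 past the efficient level; on those units the gap between marginal cost and willingness to pay runs from 0 up to 33.
DWL = ½ × 33 × 90 = 1485.

Deadweight loss = 1485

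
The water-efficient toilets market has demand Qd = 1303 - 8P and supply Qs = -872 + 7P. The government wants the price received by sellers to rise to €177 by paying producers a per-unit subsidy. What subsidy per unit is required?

At a seller price of 177, quantity supplied is -872 + 7·177 = 367.
Buyers absorb 367 only when they pay Pb with 1303 − 8·Pb = 367, i.e. Pb = 117.
s = Ps − Pb = 177 − 117 = 60.

Required subsidy s = €60 per unit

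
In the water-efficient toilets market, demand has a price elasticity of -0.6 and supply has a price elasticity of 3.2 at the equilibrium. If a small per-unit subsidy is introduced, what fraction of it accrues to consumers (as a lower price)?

For a small subsidy around the equilibrium, the benefit split depends on the relative slopes, which at a point are proportional to the elasticities.
Buyer share = εs/(εs + |εd|) = 3.2/(3.2 + 0.6) = 16/19; seller share = |εd|/(εs + |εd|) = 3/19.

Consumer share = 16/19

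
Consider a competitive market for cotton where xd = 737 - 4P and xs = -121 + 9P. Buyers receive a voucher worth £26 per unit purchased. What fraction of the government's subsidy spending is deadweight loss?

DWL / government spending = 36/545

Pre-subsidy: 737 - 4P = -121 + 9P gives P* = 66, x* = 473.
With the rebate, buyers effectively pay Pb = Ps − 26, where Ps is the price sellers receive.
Demand in terms of Ps becomes xd = 737 − 4(Ps − 26) = 841 - 4Ps. Setting this equal to supply: 841 - 4Ps = -121 + 9Ps, so Ps = 74.
Buyers pay Pb = 74 − 26 = 48; x' = -121 + 9·74 = 545.
ΔCS = ½(473 + 545)(66 − 48) = 9162; ΔPS = ½(473 + 545)(74 − 66) = 4072.
Government spending = 26 × 545 = 14170.
DWL = ½ × 26 × (545 − 473) = 936; fraction = 936 / 14170 = 36/545.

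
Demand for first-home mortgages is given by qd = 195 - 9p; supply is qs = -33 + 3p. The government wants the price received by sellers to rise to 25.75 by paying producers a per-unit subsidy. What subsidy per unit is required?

At a seller price of 25.75, quantity supplied is -33 + 3·25.75 = 44.25.
Buyers absorb 44.25 only when they pay pb with 195 − 9·pb = 44.25, i.e. pb = 16.75.
s = ps − pb = 25.75 − 16.75 = 9.

Required subsidy s = 9 per unit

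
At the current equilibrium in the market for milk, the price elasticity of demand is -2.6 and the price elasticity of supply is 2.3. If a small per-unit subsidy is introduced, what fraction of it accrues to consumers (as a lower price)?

Consumer share = 23/49

For a small subsidy around the equilibrium, the benefit split depends on the relative slopes, which at a point are proportional to the elasticities.
Buyer share = εs/(εs + |εd|) = 2.3/(2.3 + 2.6) = 23/49; seller share = |εd|/(εs + |εd|) = 26/49.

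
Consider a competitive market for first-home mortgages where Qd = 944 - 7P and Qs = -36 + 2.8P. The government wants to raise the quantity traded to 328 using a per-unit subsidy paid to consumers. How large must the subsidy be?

At Q = 328, invert demand for the buyer price: Pb = (944 − 328)/7 = 88; invert supply for the seller price: Ps = (328 − (-36))/2.8 = 130.
The subsidy must fill the gap: s = Ps − Pb = 130 − 88 = 42.

Required subsidy s = 42 per unit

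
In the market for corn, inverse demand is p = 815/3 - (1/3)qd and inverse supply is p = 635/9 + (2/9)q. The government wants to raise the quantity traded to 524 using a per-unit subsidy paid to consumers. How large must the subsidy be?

At q = 524, from the demand curve buyers pay pb = 815/3 − (1/3)·524 = 97; from the supply curve sellers need ps = 635/9 + (2/9)·524 = 187.
The subsidy must fill the gap: s = ps − pb = 187 − 97 = 90.

Required subsidy s = 90 per unit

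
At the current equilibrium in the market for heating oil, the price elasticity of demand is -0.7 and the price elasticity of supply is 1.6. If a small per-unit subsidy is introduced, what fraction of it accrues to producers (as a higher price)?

For a small subsidy around the equilibrium, the benefit split depends on the relative slopes, which at a point are proportional to the elasticities.
Buyer share = εs/(εs + |εd|) = 1.6/(1.6 + 0.7) = 16/23; seller share = |εd|/(εs + |εd|) = 7/23.
So producers capture 7/23 of the subsidy.

Producer share = 7/23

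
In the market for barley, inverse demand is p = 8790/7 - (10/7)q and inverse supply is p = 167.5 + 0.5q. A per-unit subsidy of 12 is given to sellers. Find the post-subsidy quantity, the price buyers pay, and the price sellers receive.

Pre-subsidy: 8790/7 - (10/7)q = 167.5 + 0.5q gives q* = 15235/27 and p* = 12140/27.
With the subsidy, sellers receive ps = pb + 12 for each unit, where pb is the price buyers pay.
On the curves, pb = 8790/7 - (10/7)q and ps = 167.5 + 0.5q; the wedge ps − pb = 12 gives 167.5 + 0.5q − (8790/7 - (10/7)q) = 12, so q' = 15403/27.
Then pb = 8790/7 − (10/7)·(15403/27) = 11900/27 and ps = 167.5 + 0.5·(15403/27) = 12224/27.

q' = 15403/27; buyers pay 11900/27; sellers receive 12224/27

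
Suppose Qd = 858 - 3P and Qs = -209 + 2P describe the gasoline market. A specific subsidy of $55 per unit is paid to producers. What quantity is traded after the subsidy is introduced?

Pre-subsidy: 858 - 3P = -209 + 2P gives P* = 213.4, Q* = 217.8.
With the subsidy, sellers receive Ps = Pb + 55 for each unit, where Pb is the price buyers pay.
Supply in terms of Pb becomes Qs = -209 + 2(Pb + 55) = -99 + 2Pb. Setting this equal to demand: 858 - 3Pb = -99 + 2Pb, so Pb = 191.4.
Sellers receive Ps = 191.4 + 55 = 246.4; Q' = 858 − 3·191.4 = 283.8.

Q' = 283.8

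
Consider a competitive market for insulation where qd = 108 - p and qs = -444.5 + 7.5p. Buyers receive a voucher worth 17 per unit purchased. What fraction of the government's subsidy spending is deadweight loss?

DWL / government spending = 15/116

Pre-subsidy: 108 - p = -444.5 + 7.5p gives p* = 65, q* = 43.
With the rebate, buyers effectively pay pb = ps − 17, where ps is the price sellers receive.
Demand in terms of ps becomes qd = 108 − 1(ps − 17) = 125 - ps. Setting this equal to supply: 125 - ps = -444.5 + 7.5ps, so ps = 67.
Buyers pay pb = 67 − 17 = 50; q' = -444.5 + 7.5·67 = 58.
ΔCS = ½(43 + 58)(65 − 50) = 757.5; ΔPS = ½(43 + 58)(67 − 65) = 101.
Government spending = 17 × 58 = 986.
DWL = ½ × 17 × (58 − 43) = 127.5; fraction = 127.5 / 986 = 15/116.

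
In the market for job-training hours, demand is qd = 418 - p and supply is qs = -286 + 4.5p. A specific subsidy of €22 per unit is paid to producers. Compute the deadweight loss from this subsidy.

Pre-subsidy: 418 - p = -286 + 4.5p gives p* = 128, q* = 290.
With the subsidy, sellers receive ps = pb + 22 for each unit, where pb is the price buyers pay.
Supply in terms of pb becomes qs = -286 + 4.5(pb + 22) = -187 + 4.5pb. Setting this equal to demand: 418 - pb = -187 + 4.5pb, so pb = 110.
Sellers receive ps = 110 + 22 = 132; q' = 418 − 1·110 = 308.
The subsidy expands output by 308 − 290 = 18 past the efficient level; on those units the gap between marginal cost and willingness to pay runs from 0 up to 22.
DWL = ½ × 22 × 18 = 198.

Deadweight loss = €198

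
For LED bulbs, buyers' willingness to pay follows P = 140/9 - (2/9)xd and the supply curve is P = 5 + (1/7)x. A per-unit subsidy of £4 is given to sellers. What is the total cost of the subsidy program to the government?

Government cost = 3668/23

Pre-subsidy: 140/9 - (2/9)x = 5 + (1/7)x gives x* = 665/23 and P* = 210/23.
With the subsidy, sellers receive Ps = Pb + 4 for each unit, where Pb is the price buyers pay.
On the curves, Pb = 140/9 - (2/9)x and Ps = 5 + (1/7)x; the wedge Ps − Pb = 4 gives 5 + (1/7)x − (140/9 - (2/9)x) = 4, so x' = 917/23.
Then Pb = 140/9 − (2/9)·(917/23) = 154/23 and Ps = 5 + (1/7)·(917/23) = 246/23.
Government outlay = subsidy × quantity = 4 × 917/23 = 3668/23.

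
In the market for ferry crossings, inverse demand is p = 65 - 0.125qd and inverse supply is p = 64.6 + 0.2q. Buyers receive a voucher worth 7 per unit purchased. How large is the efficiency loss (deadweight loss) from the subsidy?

Deadweight loss = 980/13

Pre-subsidy: 65 - 0.125q = 64.6 + 0.2q gives q* = 16/13 and p* = 843/13.
With the rebate, buyers effectively pay pb = ps − 7, where ps is the price sellers receive.
On the curves, pb = 65 - 0.125q and ps = 64.6 + 0.2q; the wedge ps − pb = 7 gives 64.6 + 0.2q − (65 - 0.125q) = 7, so q' = 296/13.
Then pb = 65 − 0.125·(296/13) = 808/13 and ps = 64.6 + 0.2·(296/13) = 899/13.
The subsidy expands output by 296/13 − 16/13 = 280/13 past the efficient level; on those units the gap between marginal cost and willingness to pay runs from 0 up to 7.
DWL = ½ × 7 × 280/13 = 980/13.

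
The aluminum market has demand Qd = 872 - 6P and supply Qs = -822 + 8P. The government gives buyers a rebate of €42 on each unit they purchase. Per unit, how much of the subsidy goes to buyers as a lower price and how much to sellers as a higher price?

Pre-subsidy: 872 - 6P = -822 + 8P gives P* = 121, Q* = 146.
With the rebate, buyers effectively pay Pb = Ps − 42, where Ps is the price sellers receive.
Demand in terms of Ps becomes Qd = 872 − 6(Ps − 42) = 1124 - 6Ps. Setting this equal to supply: 1124 - 6Ps = -822 + 8Ps, so Ps = 139.
Buyers pay Pb = 139 − 42 = 97; Q' = -822 + 8·139 = 290.
Buyers' price falls by P* − Pb = 121 − 97 = 24; sellers' price rises by Ps − P* = 139 − 121 = 18.

Buyers gain €24 per unit; sellers gain €18 per unit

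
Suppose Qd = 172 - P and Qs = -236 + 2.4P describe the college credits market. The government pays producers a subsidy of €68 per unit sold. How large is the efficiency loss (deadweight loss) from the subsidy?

Deadweight loss = €1632

Pre-subsidy: 172 - P = -236 + 2.4P gives P* = 120, Q* = 52.
With the subsidy, sellers receive Ps = Pb + 68 for each unit, where Pb is the price buyers pay.
Supply in terms of Pb becomes Qs = -236 + 2.4(Pb + 68) = -72.8 + 2.4Pb. Setting this equal to demand: 172 - Pb = -72.8 + 2.4Pb, so Pb = 72.
Sellers receive Ps = 72 + 68 = 140; Q' = 172 − 1·72 = 100.
The subsidy expands output by 100 − 52 = 48 past the efficient level; on those units the gap between marginal cost and willingness to pay runs from 0 up to 68.
DWL = ½ × 68 × 48 = 1632.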